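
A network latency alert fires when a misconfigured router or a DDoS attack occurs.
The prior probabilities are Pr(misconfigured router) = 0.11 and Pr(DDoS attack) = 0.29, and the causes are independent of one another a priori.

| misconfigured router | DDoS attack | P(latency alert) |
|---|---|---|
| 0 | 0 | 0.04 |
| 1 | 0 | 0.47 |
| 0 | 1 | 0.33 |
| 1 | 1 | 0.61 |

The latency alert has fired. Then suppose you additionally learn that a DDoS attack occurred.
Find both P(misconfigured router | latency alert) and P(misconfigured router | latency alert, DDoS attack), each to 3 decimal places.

Sum P(latency alert|·) weighted by the priors over the 4 (misconfigured router, DDoS attack) configurations:
  P(latency alert) = 0.04*0.89*0.71 + 0.33*0.89*0.29 + 0.47*0.11*0.71 + 0.61*0.11*0.29
        = 0.025276 + 0.085173 + 0.036707 + 0.019459 = 0.166615
Keeping only the misconfigured router-present terms gives 0.056166, so
  P(misconfigured router | latency alert) = 0.056166 / 0.166615 ≈ 0.337

Now condition on the additional information:
Enumerate both values of misconfigured router and weight by the priors:
  P(latency alert | DDoS attack) = 0.33*0.89 + 0.61*0.11
        = 0.293700 + 0.067100 = 0.360800
The terms with misconfigured router present sum to 0.067100, so
  P(misconfigured router | latency alert, DDoS attack) = 0.067100 / 0.360800 ≈ 0.186

P(misconfigured router | latency alert) ≈ 0.337; P(misconfigured router | latency alert, DDoS attack) ≈ 0.186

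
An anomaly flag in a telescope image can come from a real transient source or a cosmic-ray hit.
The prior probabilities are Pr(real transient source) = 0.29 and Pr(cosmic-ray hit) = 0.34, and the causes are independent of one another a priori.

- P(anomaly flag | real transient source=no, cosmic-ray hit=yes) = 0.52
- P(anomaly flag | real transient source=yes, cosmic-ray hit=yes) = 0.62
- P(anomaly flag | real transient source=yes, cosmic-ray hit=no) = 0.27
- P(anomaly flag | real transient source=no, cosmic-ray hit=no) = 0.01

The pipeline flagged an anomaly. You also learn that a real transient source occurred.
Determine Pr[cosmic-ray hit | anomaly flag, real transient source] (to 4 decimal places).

P(anomaly flag | real transient source) = 0.27·0.66 + 0.62·0.34 = 0.178200 + 0.210800 = 0.389000
Restricting to configurations with cosmic-ray hit present: 0.62·0.34 = 0.210800.
So P(cosmic-ray hit | anomaly flag, real transient source) = 0.210800/0.389000 ≈ 0.5419.

Pr[cosmic-ray hit | anomaly flag, real transient source] ≈ 0.5419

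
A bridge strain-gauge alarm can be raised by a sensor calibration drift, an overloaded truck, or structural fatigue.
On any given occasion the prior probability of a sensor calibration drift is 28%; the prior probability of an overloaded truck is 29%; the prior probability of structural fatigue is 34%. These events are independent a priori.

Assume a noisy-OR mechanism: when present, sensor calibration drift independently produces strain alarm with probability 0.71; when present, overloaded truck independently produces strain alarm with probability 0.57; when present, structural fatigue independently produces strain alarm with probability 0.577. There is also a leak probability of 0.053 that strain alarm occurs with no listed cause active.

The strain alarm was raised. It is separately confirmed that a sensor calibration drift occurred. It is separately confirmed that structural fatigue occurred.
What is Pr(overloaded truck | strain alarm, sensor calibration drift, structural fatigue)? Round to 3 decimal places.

Under noisy-OR, P(strain alarm | causes) = 1 − (1−0.053)·∏(1−qᵢ) over the active causes.
P(strain alarm | sensor calibration drift, structural fatigue) = 0.883832×0.71 + 0.950048×0.29 = 0.627521 + 0.275514 = 0.903035
Of this, 0.275514 comes from 0.950048×0.29 (the overloaded truck=true cases).
Hence the posterior is 0.275514/0.903035 ≈ 0.305.

Pr(overloaded truck | strain alarm, sensor calibration drift, structural fatigue) ≈ 0.305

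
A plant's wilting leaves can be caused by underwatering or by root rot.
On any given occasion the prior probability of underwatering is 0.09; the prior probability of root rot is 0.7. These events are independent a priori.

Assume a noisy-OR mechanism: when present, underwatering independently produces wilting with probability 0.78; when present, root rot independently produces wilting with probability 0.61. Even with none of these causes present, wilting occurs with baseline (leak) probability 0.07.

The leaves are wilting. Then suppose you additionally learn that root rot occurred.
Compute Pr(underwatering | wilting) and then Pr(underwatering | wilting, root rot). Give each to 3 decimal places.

Pr(underwatering | wilting) ≈ 0.157; Pr(underwatering | wilting, root rot) ≈ 0.125

Under noisy-OR, P(wilting | causes) = 1 − (1−0.07)·∏(1−qᵢ) over the active causes.
P(wilting) = 0.07×0.91×0.3 + 0.6373×0.91×0.7 + 0.7954×0.09×0.3 + 0.920206×0.09×0.7 = 0.019110 + 0.405960 + 0.021476 + 0.057973 = 0.504519
Restricting to configurations with underwatering present: 0.021476 + 0.057973 = 0.079449.
Hence the posterior is 0.079449/0.504519 ≈ 0.157.

With the extra evidence:
By total probability over both values of underwatering:
  P(wilting | root rot) = 0.6373×0.91 + 0.920206×0.09
        = 0.579943 + 0.082819 = 0.662762
Keeping only the underwatering-present terms gives 0.082819, so
  P(underwatering | wilting, root rot) = 0.082819 / 0.662762 ≈ 0.125
Conditioning on root rot lowers the posterior on underwatering: the classic explaining-away effect in a common-effect structure.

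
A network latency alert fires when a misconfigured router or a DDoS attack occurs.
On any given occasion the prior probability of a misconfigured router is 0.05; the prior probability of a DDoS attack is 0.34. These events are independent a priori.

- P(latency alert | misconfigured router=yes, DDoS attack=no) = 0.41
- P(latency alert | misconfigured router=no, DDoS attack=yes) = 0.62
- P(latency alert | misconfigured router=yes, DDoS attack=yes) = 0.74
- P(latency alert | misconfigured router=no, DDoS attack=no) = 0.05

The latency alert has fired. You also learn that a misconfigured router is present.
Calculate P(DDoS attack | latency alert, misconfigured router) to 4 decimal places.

P(DDoS attack | latency alert, misconfigured router) ≈ 0.4818

For the numerator, keep only DDoS attack=true terms: 0.74*0.34 = 0.251600
The normalizing constant is 0.41*0.66 + 0.74*0.34 = 0.522200
Posterior = 0.251600 / 0.522200 ≈ 0.4818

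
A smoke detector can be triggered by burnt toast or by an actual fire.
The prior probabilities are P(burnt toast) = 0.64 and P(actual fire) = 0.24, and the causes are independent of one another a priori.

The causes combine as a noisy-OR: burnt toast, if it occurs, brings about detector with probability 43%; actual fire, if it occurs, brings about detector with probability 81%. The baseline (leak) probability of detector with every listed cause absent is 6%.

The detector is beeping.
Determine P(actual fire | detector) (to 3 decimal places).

P(actual fire | detector) ≈ 0.463

Under noisy-OR, P(detector | causes) = 1 − (1−0.06)·∏(1−qᵢ) over the active causes.
Weight on actual fire=true, given the evidence: 0.070969 + 0.137963 = 0.208932
The normalizing constant is 0.06×0.36×0.76 + 0.8214×0.36×0.24 + 0.4642×0.64×0.76 + 0.898198×0.64×0.24 = 0.451135
Posterior = 0.208932 / 0.451135 ≈ 0.463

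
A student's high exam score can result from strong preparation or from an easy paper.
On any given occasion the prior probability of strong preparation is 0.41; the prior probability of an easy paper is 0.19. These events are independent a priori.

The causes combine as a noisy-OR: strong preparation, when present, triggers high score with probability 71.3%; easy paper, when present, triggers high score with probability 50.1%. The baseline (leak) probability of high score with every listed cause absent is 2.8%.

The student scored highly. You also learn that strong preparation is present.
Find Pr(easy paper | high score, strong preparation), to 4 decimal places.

Pr(easy paper | high score, strong preparation) ≈ 0.2188

Under noisy-OR, P(high score | causes) = 1 − (1−0.028)·∏(1−qᵢ) over the active causes.
Sum P(high score|·) weighted by the priors over both values of easy paper:
  P(high score | strong preparation) = 0.721036·0.81 + 0.860797·0.19
        = 0.584039 + 0.163551 = 0.747590
Configurations with easy paper contribute 0.163551, so
  P(easy paper | high score, strong preparation) = 0.163551 / 0.747590 ≈ 0.2188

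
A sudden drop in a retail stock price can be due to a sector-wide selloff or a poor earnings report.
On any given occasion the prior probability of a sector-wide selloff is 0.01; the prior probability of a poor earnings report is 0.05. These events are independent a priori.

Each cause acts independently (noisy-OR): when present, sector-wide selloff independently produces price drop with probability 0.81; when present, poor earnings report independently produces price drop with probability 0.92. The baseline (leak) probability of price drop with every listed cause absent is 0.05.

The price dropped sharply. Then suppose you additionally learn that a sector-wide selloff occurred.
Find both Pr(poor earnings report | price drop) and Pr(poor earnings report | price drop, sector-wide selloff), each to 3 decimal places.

Under noisy-OR, P(price drop | causes) = 1 − (1−0.05)·∏(1−qᵢ) over the active causes.
P(price drop) = 0.05*0.99*0.95 + 0.924*0.99*0.05 + 0.8195*0.01*0.95 + 0.98556*0.01*0.05 = 0.047025 + 0.045738 + 0.007785 + 0.000493 = 0.101041
Of this, 0.046231 comes from 0.045738 + 0.000493 (the poor earnings report=true cases).
Hence the posterior is 0.046231/0.101041 ≈ 0.458.

With the extra evidence:
P(price drop | sector-wide selloff) = 0.8195×0.95 + 0.98556×0.05 = 0.778525 + 0.049278 = 0.827803
The poor earnings report-present share is 0.98556×0.05 = 0.049278.
P(poor earnings report | price drop, sector-wide selloff) = 0.049278 / 0.827803 ≈ 0.060

Pr(poor earnings report | price drop) ≈ 0.458; Pr(poor earnings report | price drop, sector-wide selloff) ≈ 0.060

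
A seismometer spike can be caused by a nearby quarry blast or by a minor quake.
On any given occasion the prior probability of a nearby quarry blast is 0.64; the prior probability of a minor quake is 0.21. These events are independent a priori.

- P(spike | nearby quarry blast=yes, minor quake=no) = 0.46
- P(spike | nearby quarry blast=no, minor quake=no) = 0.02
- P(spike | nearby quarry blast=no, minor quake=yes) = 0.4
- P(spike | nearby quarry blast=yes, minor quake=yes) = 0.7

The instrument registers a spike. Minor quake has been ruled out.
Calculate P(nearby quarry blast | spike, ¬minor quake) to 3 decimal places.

P(nearby quarry blast | spike, ¬minor quake) ≈ 0.976

Sum P(spike|·) weighted by the priors over both values of nearby quarry blast:
  P(spike | ¬minor quake) = 0.02×0.36 + 0.46×0.64
        = 0.007200 + 0.294400 = 0.301600
The terms with nearby quarry blast present sum to 0.294400, so
  P(nearby quarry blast | spike, ¬minor quake) = 0.294400 / 0.301600 ≈ 0.976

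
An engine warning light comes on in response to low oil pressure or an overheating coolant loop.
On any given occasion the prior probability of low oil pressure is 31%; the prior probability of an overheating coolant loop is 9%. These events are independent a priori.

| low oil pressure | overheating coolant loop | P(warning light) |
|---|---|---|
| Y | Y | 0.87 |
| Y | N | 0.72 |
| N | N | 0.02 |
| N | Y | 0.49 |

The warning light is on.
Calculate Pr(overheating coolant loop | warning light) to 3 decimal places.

P(warning light) = 0.02*0.69*0.91 + 0.49*0.69*0.09 + 0.72*0.31*0.91 + 0.87*0.31*0.09 = 0.012558 + 0.030429 + 0.203112 + 0.024273 = 0.270372
The overheating coolant loop-present share is 0.030429 + 0.024273 = 0.054702.
Hence the posterior is 0.054702/0.270372 ≈ 0.202.

Pr(overheating coolant loop | warning light) ≈ 0.202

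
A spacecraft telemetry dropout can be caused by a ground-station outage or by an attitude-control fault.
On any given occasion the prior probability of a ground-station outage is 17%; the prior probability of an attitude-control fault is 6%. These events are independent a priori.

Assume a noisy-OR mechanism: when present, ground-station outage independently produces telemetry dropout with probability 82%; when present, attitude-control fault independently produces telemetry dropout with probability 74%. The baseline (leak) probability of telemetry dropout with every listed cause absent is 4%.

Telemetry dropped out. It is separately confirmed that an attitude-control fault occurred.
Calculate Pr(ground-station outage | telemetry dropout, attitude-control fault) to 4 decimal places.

Under noisy-OR, P(telemetry dropout | causes) = 1 − (1−0.04)·∏(1−qᵢ) over the active causes.
P(telemetry dropout | attitude-control fault) = 0.7504×0.83 + 0.955072×0.17 = 0.622832 + 0.162362 = 0.785194
Of this, 0.162362 comes from 0.955072×0.17 (the ground-station outage=true cases).
Hence the posterior is 0.162362/0.785194 ≈ 0.2068.

Pr(ground-station outage | telemetry dropout, attitude-control fault) ≈ 0.2068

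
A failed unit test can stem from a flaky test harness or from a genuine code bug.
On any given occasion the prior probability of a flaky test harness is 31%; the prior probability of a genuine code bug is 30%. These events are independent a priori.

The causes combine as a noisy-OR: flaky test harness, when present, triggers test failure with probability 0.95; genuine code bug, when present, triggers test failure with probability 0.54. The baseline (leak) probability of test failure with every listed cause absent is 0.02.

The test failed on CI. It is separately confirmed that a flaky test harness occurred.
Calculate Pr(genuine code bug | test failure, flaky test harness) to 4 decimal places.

Pr(genuine code bug | test failure, flaky test harness) ≈ 0.3058

Under noisy-OR, P(test failure | causes) = 1 − (1−0.02)·∏(1−qᵢ) over the active causes.
Sum P(test failure|·) weighted by the priors over both values of genuine code bug:
  P(test failure | flaky test harness) = 0.951*0.7 + 0.97746*0.3
        = 0.665700 + 0.293238 = 0.958938
Keeping only the genuine code bug-present terms gives 0.293238, so
  P(genuine code bug | test failure, flaky test harness) = 0.293238 / 0.958938 ≈ 0.3058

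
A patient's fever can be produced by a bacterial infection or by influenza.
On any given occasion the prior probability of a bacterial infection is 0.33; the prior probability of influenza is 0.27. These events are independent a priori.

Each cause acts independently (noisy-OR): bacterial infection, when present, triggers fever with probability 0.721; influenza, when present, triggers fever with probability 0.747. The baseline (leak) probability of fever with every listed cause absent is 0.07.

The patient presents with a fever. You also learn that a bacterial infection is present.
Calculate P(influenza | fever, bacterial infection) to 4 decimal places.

P(influenza | fever, bacterial infection) ≈ 0.3182

Under noisy-OR, P(fever | causes) = 1 − (1−0.07)·∏(1−qᵢ) over the active causes.
Sum P(fever|·) weighted by the priors over both values of influenza:
  P(fever | bacterial infection) = 0.74053×0.73 + 0.934354×0.27
        = 0.540587 + 0.252276 = 0.792863
Configurations with influenza contribute 0.252276, so
  P(influenza | fever, bacterial infection) = 0.252276 / 0.792863 ≈ 0.3182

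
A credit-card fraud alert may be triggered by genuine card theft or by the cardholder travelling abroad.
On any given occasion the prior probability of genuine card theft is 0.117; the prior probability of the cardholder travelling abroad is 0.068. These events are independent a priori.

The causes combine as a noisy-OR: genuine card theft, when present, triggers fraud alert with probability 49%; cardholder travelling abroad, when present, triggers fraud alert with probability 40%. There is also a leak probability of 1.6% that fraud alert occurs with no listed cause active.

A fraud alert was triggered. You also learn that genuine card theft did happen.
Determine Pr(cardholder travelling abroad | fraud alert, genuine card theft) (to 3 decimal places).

Under noisy-OR, P(fraud alert | causes) = 1 − (1−0.016)·∏(1−qᵢ) over the active causes.
By total probability over both values of cardholder travelling abroad:
  P(fraud alert | genuine card theft) = 0.49816×0.932 + 0.698896×0.068
        = 0.464285 + 0.047525 = 0.511810
The terms with cardholder travelling abroad present sum to 0.047525, so
  P(cardholder travelling abroad | fraud alert, genuine card theft) = 0.047525 / 0.511810 ≈ 0.093

Pr(cardholder travelling abroad | fraud alert, genuine card theft) ≈ 0.093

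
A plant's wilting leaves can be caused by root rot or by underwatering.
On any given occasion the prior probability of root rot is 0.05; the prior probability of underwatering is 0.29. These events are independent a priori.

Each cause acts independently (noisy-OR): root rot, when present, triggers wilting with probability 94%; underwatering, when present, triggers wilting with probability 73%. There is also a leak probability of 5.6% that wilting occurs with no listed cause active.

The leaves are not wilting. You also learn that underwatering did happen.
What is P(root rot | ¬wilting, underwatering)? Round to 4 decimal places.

P(root rot | ¬wilting, underwatering) ≈ 0.0031

Under noisy-OR, P(wilting | causes) = 1 − (1−0.056)·∏(1−qᵢ) over the active causes.
P(¬wilting | underwatering) = 0.25488·0.95 + 0.015293·0.05 = 0.242136 + 0.000765 = 0.242901
The root rot-present share is 0.015293·0.05 = 0.000765.
So P(root rot | ¬wilting, underwatering) = 0.000765/0.242901 ≈ 0.0031.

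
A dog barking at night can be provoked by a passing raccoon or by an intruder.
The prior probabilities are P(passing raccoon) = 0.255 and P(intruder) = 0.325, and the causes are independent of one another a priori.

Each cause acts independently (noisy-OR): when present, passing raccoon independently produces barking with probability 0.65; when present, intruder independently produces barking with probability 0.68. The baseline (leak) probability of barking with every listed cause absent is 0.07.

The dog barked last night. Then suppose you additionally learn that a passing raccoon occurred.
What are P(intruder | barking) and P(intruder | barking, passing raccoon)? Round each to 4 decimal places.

Under noisy-OR, P(barking | causes) = 1 − (1−0.07)·∏(1−qᵢ) over the active causes.
P(barking) = 0.07·0.745·0.675 + 0.7024·0.745·0.325 + 0.6745·0.255·0.675 + 0.89584·0.255·0.325 = 0.035201 + 0.170069 + 0.116098 + 0.074243 = 0.395611
Restricting to configurations with intruder present: 0.170069 + 0.074243 = 0.244312.
So P(intruder | barking) = 0.244312/0.395611 ≈ 0.6176.

Now condition on the additional information:
Sum P(barking|·) weighted by the priors over both values of intruder:
  P(barking | passing raccoon) = 0.6745×0.675 + 0.89584×0.325
        = 0.455288 + 0.291148 = 0.746436
Configurations with intruder contribute 0.291148, so
  P(intruder | barking, passing raccoon) = 0.291148 / 0.746436 ≈ 0.3901

P(intruder | barking) ≈ 0.6176; P(intruder | barking, passing raccoon) ≈ 0.3901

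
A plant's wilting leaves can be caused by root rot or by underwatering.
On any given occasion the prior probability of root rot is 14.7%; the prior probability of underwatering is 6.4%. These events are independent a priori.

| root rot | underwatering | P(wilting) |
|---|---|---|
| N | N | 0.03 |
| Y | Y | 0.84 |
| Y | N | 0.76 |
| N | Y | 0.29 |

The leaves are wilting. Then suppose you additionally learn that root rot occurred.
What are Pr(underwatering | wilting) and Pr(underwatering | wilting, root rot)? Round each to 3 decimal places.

Pr(underwatering | wilting) ≈ 0.156; Pr(underwatering | wilting, root rot) ≈ 0.070

For the numerator, keep only underwatering=true terms: 0.015832 + 0.007903 = 0.023735
Denominator P(wilting): 0.03·0.853·0.936 + 0.29·0.853·0.064 + 0.76·0.147·0.936 + 0.84·0.147·0.064 = 0.152257
P(underwatering | wilting) = 0.023735/0.152257 ≈ 0.156

With the extra evidence:
For the numerator, keep only underwatering=true terms: 0.84×0.064 = 0.053760
The normalizing constant is 0.76×0.936 + 0.84×0.064 = 0.765120
P(underwatering | wilting, root rot) = 0.053760/0.765120 ≈ 0.070
Conditioning on root rot lowers the posterior on underwatering: the classic explaining-away effect in a common-effect structure.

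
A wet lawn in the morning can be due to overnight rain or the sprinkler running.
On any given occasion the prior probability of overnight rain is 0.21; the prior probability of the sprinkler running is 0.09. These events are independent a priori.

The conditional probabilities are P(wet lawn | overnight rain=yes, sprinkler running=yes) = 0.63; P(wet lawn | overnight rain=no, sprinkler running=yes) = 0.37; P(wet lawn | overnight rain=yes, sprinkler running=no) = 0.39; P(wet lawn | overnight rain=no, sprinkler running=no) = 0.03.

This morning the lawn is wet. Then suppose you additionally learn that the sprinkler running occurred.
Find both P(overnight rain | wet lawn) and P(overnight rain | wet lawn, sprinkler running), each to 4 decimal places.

By total probability over the 4 (overnight rain, sprinkler running) configurations:
  P(wet lawn) = 0.03*0.79*0.91 + 0.37*0.79*0.09 + 0.39*0.21*0.91 + 0.63*0.21*0.09
        = 0.021567 + 0.026307 + 0.074529 + 0.011907 = 0.134310
The terms with overnight rain present sum to 0.086436, so
  P(overnight rain | wet lawn) = 0.086436 / 0.134310 ≈ 0.6436

With the extra evidence:
Enumerate both values of overnight rain and weight by the priors:
  P(wet lawn | sprinkler running) = 0.37×0.79 + 0.63×0.21
        = 0.292300 + 0.132300 = 0.424600
Keeping only the overnight rain-present terms gives 0.132300, so
  P(overnight rain | wet lawn, sprinkler running) = 0.132300 / 0.424600 ≈ 0.3116

P(overnight rain | wet lawn) ≈ 0.6436; P(overnight rain | wet lawn, sprinkler running) ≈ 0.3116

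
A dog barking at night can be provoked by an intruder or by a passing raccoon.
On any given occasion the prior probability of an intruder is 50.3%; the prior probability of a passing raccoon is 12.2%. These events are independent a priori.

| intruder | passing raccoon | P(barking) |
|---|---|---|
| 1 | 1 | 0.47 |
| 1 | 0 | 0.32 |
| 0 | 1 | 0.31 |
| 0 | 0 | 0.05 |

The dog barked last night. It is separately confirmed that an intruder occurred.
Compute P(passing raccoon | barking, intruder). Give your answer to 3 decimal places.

Numerator (weight on configurations with passing raccoon): 0.47×0.122 = 0.057340
Denominator P(barking | intruder): 0.32×0.878 + 0.47×0.122 = 0.338300
P(passing raccoon | barking, intruder) = 0.057340/0.338300 ≈ 0.169

P(passing raccoon | barking, intruder) ≈ 0.169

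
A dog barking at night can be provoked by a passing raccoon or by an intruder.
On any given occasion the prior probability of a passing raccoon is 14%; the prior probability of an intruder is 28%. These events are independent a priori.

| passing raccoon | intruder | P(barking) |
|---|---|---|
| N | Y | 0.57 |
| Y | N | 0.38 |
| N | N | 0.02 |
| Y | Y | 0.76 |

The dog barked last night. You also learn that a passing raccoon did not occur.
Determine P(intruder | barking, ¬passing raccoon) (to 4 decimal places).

P(barking | ¬passing raccoon) = 0.02*0.72 + 0.57*0.28 = 0.014400 + 0.159600 = 0.174000
The intruder-present share is 0.57*0.28 = 0.159600.
So P(intruder | barking, ¬passing raccoon) = 0.159600/0.174000 ≈ 0.9172.

P(intruder | barking, ¬passing raccoon) ≈ 0.9172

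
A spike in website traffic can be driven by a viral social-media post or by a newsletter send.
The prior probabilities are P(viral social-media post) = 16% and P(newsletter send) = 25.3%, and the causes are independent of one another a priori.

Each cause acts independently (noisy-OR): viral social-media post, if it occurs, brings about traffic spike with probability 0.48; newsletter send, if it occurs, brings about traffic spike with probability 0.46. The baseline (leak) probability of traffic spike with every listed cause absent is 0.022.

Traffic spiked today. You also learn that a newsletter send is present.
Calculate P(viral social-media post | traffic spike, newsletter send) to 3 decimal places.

P(viral social-media post | traffic spike, newsletter send) ≈ 0.226

Under noisy-OR, P(traffic spike | causes) = 1 − (1−0.022)·∏(1−qᵢ) over the active causes.
P(traffic spike | newsletter send) = 0.47188·0.84 + 0.725378·0.16 = 0.396379 + 0.116060 = 0.512439
The viral social-media post-present share is 0.725378·0.16 = 0.116060.
Hence the posterior is 0.116060/0.512439 ≈ 0.226.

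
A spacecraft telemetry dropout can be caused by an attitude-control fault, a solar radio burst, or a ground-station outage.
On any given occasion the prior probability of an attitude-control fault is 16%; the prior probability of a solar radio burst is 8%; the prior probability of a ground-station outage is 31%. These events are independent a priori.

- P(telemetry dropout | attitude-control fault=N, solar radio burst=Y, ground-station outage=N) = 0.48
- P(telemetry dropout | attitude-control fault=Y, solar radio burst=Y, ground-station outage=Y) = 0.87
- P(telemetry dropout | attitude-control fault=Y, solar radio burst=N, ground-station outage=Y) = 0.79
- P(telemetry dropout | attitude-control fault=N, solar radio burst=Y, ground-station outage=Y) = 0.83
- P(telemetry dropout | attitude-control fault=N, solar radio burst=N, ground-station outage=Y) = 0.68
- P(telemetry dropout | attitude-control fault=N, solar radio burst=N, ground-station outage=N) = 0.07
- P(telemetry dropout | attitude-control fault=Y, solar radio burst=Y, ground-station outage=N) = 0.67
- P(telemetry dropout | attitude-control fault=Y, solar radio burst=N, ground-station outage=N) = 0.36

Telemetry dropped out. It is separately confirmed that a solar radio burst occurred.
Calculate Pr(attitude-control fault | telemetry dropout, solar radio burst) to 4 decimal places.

Pr(attitude-control fault | telemetry dropout, solar radio burst) ≈ 0.1915

Enumerate the 4 (attitude-control fault, ground-station outage) configurations and weight by the priors:
  P(telemetry dropout | solar radio burst) = 0.48·0.84·0.69 + 0.83·0.84·0.31 + 0.67·0.16·0.69 + 0.87·0.16·0.31
        = 0.278208 + 0.216132 + 0.073968 + 0.043152 = 0.611460
The terms with attitude-control fault present sum to 0.117120, so
  P(attitude-control fault | telemetry dropout, solar radio burst) = 0.117120 / 0.611460 ≈ 0.1915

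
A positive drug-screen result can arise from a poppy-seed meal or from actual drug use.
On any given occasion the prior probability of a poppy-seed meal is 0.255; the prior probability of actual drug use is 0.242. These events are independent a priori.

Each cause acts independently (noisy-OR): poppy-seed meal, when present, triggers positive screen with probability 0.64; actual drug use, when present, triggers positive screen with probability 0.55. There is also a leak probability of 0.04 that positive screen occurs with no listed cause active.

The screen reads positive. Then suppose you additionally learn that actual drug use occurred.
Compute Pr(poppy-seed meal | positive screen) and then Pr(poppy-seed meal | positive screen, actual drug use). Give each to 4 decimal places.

Under noisy-OR, P(positive screen | causes) = 1 − (1−0.04)·∏(1−qᵢ) over the active causes.
P(positive screen) = 0.04×0.745×0.758 + 0.568×0.745×0.242 + 0.6544×0.255×0.758 + 0.84448×0.255×0.242 = 0.022588 + 0.102405 + 0.126489 + 0.052113 = 0.303595
Restricting to configurations with poppy-seed meal present: 0.126489 + 0.052113 = 0.178602.
Hence the posterior is 0.178602/0.303595 ≈ 0.5883.

Now condition on the additional information:
P(positive screen | actual drug use) = 0.568*0.745 + 0.84448*0.255 = 0.423160 + 0.215342 = 0.638502
Of this, 0.215342 comes from 0.84448*0.255 (the poppy-seed meal=true cases).
So P(poppy-seed meal | positive screen, actual drug use) = 0.215342/0.638502 ≈ 0.3373.

Pr(poppy-seed meal | positive screen) ≈ 0.5883; Pr(poppy-seed meal | positive screen, actual drug use) ≈ 0.3373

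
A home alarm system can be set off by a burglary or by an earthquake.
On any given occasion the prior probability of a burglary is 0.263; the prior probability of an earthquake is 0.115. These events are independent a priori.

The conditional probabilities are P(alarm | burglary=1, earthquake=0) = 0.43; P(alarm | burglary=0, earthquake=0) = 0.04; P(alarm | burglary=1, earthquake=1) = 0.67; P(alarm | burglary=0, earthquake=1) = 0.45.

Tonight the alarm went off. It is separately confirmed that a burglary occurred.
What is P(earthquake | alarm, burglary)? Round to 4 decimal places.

P(earthquake | alarm, burglary) ≈ 0.1684

For the numerator, keep only earthquake=true terms: 0.67×0.115 = 0.077050
Denominator P(alarm | burglary): 0.43×0.885 + 0.67×0.115 = 0.457600
P(earthquake | alarm, burglary) = 0.077050/0.457600 ≈ 0.1684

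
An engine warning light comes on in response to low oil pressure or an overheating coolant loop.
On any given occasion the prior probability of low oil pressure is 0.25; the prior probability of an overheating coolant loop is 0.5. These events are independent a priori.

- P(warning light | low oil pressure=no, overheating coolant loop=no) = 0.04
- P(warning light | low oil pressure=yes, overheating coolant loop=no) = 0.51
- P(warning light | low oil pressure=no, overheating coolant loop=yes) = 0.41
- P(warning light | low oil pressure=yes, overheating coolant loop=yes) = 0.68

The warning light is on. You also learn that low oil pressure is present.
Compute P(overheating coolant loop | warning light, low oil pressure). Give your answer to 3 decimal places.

Sum P(warning light|·) weighted by the priors over both values of overheating coolant loop:
  P(warning light | low oil pressure) = 0.51*0.5 + 0.68*0.5
        = 0.255000 + 0.340000 = 0.595000
The terms with overheating coolant loop present sum to 0.340000, so
  P(overheating coolant loop | warning light, low oil pressure) = 0.340000 / 0.595000 ≈ 0.571

P(overheating coolant loop | warning light, low oil pressure) ≈ 0.571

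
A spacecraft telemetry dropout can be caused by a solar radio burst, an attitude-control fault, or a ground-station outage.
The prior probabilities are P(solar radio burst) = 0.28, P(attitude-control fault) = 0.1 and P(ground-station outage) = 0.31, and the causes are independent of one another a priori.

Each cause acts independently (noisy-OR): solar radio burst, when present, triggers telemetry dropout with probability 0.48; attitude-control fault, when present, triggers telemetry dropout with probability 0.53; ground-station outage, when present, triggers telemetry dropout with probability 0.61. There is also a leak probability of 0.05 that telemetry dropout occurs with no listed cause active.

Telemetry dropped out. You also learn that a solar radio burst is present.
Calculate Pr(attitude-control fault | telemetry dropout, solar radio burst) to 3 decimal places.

Under noisy-OR, P(telemetry dropout | causes) = 1 − (1−0.05)·∏(1−qᵢ) over the active causes.
Enumerate the 4 (attitude-control fault, ground-station outage) configurations and weight by the priors:
  P(telemetry dropout | solar radio burst) = 0.506·0.9·0.69 + 0.80734·0.9·0.31 + 0.76782·0.1·0.69 + 0.90945·0.1·0.31
        = 0.314226 + 0.225248 + 0.052980 + 0.028193 = 0.620647
Configurations with attitude-control fault contribute 0.081173, so
  P(attitude-control fault | telemetry dropout, solar radio burst) = 0.081173 / 0.620647 ≈ 0.131

Pr(attitude-control fault | telemetry dropout, solar radio burst) ≈ 0.131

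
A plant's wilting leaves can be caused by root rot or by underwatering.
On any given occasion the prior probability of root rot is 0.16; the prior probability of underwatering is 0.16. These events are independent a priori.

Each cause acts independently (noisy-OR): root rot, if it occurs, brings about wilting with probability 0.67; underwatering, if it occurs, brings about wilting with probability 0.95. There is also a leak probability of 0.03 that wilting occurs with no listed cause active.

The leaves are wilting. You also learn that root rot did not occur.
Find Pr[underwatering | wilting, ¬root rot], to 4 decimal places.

Under noisy-OR, P(wilting | causes) = 1 − (1−0.03)·∏(1−qᵢ) over the active causes.
P(wilting | ¬root rot) = 0.03×0.84 + 0.9515×0.16 = 0.025200 + 0.152240 = 0.177440
Restricting to configurations with underwatering present: 0.9515×0.16 = 0.152240.
P(underwatering | wilting, ¬root rot) = 0.152240 / 0.177440 ≈ 0.8580

Pr[underwatering | wilting, ¬root rot] ≈ 0.8580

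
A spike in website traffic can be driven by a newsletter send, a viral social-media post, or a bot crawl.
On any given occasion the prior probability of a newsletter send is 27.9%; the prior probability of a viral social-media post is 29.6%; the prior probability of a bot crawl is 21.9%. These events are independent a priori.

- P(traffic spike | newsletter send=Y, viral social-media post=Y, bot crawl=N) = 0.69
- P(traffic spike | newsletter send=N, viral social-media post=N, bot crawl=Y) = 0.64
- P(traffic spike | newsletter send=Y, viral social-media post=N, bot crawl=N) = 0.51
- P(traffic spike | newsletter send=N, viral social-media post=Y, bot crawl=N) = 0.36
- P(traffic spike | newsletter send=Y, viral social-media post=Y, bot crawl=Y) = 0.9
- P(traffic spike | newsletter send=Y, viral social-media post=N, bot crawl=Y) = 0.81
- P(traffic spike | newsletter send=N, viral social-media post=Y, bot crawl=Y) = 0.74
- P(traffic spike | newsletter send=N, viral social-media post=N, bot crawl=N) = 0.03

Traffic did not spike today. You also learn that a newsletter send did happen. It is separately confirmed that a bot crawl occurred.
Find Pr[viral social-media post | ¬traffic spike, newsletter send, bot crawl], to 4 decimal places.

Pr[viral social-media post | ¬traffic spike, newsletter send, bot crawl] ≈ 0.1812

P(¬traffic spike | newsletter send, bot crawl) = 0.19*0.704 + 0.1*0.296 = 0.133760 + 0.029600 = 0.163360
The viral social-media post-present share is 0.1*0.296 = 0.029600.
P(viral social-media post | ¬traffic spike, newsletter send, bot crawl) = 0.029600 / 0.163360 ≈ 0.1812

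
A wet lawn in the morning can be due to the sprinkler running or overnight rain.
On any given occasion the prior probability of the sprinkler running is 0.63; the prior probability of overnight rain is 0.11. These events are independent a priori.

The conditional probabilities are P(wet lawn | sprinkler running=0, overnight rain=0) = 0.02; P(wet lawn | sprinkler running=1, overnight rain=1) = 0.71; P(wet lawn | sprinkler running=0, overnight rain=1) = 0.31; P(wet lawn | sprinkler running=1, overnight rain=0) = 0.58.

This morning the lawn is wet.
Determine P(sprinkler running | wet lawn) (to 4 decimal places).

P(wet lawn) = 0.02·0.37·0.89 + 0.31·0.37·0.11 + 0.58·0.63·0.89 + 0.71·0.63·0.11 = 0.006586 + 0.012617 + 0.325206 + 0.049203 = 0.393612
The sprinkler running-present share is 0.325206 + 0.049203 = 0.374409.
Hence the posterior is 0.374409/0.393612 ≈ 0.9512.

P(sprinkler running | wet lawn) ≈ 0.9512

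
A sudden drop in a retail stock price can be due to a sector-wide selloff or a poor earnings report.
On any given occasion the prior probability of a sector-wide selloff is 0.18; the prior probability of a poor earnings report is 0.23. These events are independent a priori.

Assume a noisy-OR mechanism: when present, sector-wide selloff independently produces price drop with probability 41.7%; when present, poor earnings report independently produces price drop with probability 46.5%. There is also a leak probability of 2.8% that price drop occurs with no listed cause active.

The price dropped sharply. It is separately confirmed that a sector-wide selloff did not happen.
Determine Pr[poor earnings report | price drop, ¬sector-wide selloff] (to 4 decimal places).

Under noisy-OR, P(price drop | causes) = 1 − (1−0.028)·∏(1−qᵢ) over the active causes.
Weight on poor earnings report=true, given the evidence: 0.47998·0.23 = 0.110395
Denominator P(price drop | ¬sector-wide selloff): 0.028·0.77 + 0.47998·0.23 = 0.131955
P(poor earnings report | price drop, ¬sector-wide selloff) = 0.110395/0.131955 ≈ 0.8366

Pr[poor earnings report | price drop, ¬sector-wide selloff] ≈ 0.8366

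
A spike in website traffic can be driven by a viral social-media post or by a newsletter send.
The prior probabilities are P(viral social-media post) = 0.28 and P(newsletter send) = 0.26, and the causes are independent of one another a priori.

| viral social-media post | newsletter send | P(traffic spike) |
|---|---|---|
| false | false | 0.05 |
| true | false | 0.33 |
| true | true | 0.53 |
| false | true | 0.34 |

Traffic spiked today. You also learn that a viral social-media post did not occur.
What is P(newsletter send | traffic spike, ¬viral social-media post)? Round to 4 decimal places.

Sum P(traffic spike|·) weighted by the priors over both values of newsletter send:
  P(traffic spike | ¬viral social-media post) = 0.05×0.74 + 0.34×0.26
        = 0.037000 + 0.088400 = 0.125400
Configurations with newsletter send contribute 0.088400, so
  P(newsletter send | traffic spike, ¬viral social-media post) = 0.088400 / 0.125400 ≈ 0.7049

P(newsletter send | traffic spike, ¬viral social-media post) ≈ 0.7049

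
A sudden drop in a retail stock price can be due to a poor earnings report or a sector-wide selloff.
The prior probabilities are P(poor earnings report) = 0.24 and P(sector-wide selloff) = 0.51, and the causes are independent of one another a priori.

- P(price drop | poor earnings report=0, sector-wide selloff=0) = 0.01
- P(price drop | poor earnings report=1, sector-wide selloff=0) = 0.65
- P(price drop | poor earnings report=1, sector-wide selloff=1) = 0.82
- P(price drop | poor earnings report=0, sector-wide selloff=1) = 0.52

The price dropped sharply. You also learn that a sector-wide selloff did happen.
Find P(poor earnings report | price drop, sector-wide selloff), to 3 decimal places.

P(price drop | sector-wide selloff) = 0.52·0.76 + 0.82·0.24 = 0.395200 + 0.196800 = 0.592000
The poor earnings report-present share is 0.82·0.24 = 0.196800.
So P(poor earnings report | price drop, sector-wide selloff) = 0.196800/0.592000 ≈ 0.332.

P(poor earnings report | price drop, sector-wide selloff) ≈ 0.332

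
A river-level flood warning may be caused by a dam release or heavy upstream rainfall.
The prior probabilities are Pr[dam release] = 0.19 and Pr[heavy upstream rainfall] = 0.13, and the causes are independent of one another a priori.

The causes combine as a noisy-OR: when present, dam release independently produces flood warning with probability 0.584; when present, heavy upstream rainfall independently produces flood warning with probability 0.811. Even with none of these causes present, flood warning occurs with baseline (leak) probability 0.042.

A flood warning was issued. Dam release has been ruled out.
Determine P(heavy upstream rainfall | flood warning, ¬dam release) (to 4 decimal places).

P(heavy upstream rainfall | flood warning, ¬dam release) ≈ 0.7445

Under noisy-OR, P(flood warning | causes) = 1 − (1−0.042)·∏(1−qᵢ) over the active causes.
P(flood warning | ¬dam release) = 0.042·0.87 + 0.818938·0.13 = 0.036540 + 0.106462 = 0.143002
Of this, 0.106462 comes from 0.818938·0.13 (the heavy upstream rainfall=true cases).
So P(heavy upstream rainfall | flood warning, ¬dam release) = 0.106462/0.143002 ≈ 0.7445.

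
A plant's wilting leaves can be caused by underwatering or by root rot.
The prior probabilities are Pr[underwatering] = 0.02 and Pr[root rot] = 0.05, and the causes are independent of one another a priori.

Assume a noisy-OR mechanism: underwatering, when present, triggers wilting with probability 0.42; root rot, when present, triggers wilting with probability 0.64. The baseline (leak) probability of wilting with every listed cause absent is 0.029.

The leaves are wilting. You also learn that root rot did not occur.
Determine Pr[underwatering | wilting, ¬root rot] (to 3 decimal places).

Under noisy-OR, P(wilting | causes) = 1 − (1−0.029)·∏(1−qᵢ) over the active causes.
Enumerate both values of underwatering and weight by the priors:
  P(wilting | ¬root rot) = 0.029·0.98 + 0.43682·0.02
        = 0.028420 + 0.008736 = 0.037156
The terms with underwatering present sum to 0.008736, so
  P(underwatering | wilting, ¬root rot) = 0.008736 / 0.037156 ≈ 0.235

Pr[underwatering | wilting, ¬root rot] ≈ 0.235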